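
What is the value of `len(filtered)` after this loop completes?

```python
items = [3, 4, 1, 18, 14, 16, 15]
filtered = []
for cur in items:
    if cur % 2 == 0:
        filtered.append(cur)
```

Count even numbers in [3, 4, 1, 18, 14, 16, 15]
`filtered` takes the values: [] → [4] → [4, 18] → [4, 18, 14] → [4, 18, 14, 16]
So `len(filtered)` = 4

Answer: 4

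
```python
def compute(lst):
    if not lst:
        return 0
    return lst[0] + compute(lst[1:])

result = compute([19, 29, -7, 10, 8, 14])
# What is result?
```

19 + 29 + (-7) + 10 + 8 + 14 + 0 = 73

Answer: 73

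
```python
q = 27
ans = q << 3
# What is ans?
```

Trace:
`q = 27` → q = 27
`ans = q << 3` → ans = 216
So ans = 216

Answer: 216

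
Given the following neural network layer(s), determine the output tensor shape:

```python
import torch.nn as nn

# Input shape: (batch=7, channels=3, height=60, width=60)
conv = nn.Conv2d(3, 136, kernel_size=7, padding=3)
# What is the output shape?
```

Input: (7, 3, 60, 60) -> Output: (7, 136, 60, 60)

Answer: (7, 136, 60, 60)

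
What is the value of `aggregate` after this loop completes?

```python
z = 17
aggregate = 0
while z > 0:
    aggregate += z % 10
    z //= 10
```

Sum digits of 17
`aggregate` takes the values: 0 → 7 → 8

Answer: 8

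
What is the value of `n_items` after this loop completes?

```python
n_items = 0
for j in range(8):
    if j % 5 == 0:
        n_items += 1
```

Count numbers divisible by 5 in range(8)
`n_items` takes the values: 0 → 1 → 2

Answer: 2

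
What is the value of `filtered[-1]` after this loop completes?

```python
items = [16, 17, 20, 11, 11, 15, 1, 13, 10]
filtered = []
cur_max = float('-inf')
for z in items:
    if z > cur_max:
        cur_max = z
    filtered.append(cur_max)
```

Running max ends at 20
`filtered` takes the values: [] → [16] → [16, 17] → [16, 17, 20] → [16, 17, 20, 20] → [16, 17, 20, 20, 20] → [16, 17, 20, 20, 20, 20] → [16, 17, 20, 20, 20, 20, 20] → [16, 17, 20, 20, 20, 20, 20, 20] → [16, 17, 20, 20, 20, 20, 20, 20, 20]
So `filtered[-1]` = 20

Answer: 20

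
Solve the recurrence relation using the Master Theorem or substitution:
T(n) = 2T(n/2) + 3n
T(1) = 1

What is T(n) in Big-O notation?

By Master Theorem: a=2, b=2, f(n)=3n. Since log_2(2) = 1 and f(n) = Θ(n^1), Case 2 applies. T(n) = O(n log n).

Answer: O(n log n)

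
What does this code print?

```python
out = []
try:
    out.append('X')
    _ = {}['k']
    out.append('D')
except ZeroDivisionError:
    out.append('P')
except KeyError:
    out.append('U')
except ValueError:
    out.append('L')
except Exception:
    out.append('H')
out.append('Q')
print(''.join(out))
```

Execution trace: 'X' (try body) → 'U' (except KeyError) → 'Q' (after the try/except). Output: XUQ

Answer: XUQ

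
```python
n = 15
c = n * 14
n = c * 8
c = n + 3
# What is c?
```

Trace:
`n = 15` → n = 15
`c = n * 14` → c = 210
`n = c * 8` → n = 1680
`c = n + 3` → c = 1683
So c = 1683

Answer: 1683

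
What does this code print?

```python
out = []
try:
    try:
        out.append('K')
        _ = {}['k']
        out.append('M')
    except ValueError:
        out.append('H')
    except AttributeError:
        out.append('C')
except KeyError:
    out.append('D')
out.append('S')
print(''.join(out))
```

Execution trace: 'K' (try body) → 'D' (outer except KeyError) → 'S' (after the try/except). Output: KDS

Answer: KDS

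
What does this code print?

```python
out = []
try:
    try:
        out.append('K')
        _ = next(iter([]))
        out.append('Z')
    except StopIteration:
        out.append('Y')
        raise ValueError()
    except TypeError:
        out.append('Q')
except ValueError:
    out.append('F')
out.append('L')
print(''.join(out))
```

Execution trace: 'K' (try body) → 'Y' (except StopIteration) → 'F' (outer except ValueError) → 'L' (after the try/except). Output: KYFL

Answer: KYFL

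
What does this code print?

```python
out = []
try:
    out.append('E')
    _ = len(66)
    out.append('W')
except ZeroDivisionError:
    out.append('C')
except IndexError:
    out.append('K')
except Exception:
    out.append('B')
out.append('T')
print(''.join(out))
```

Execution trace: 'E' (try body) → 'B' (except Exception) → 'T' (after the try/except). Output: EBT

Answer: EBT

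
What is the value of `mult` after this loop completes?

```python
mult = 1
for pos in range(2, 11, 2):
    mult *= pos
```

Product of even numbers 2 to 10
`mult` takes the values: 1 → 2 → 8 → 48 → 384 → 3840

Answer: 3840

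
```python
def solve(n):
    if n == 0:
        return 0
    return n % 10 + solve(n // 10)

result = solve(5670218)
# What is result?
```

Sum of digits of 5670218: 8 + 1 + 2 + 0 + 7 + 6 + 5 = 29

Answer: 29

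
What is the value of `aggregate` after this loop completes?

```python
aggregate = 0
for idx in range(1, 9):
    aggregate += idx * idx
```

Sum of squares 1² to 8² = 204
`aggregate` takes the values: 0 → 1 → 5 → 14 → 30 → 55 → 91 → 140 → 204

Answer: 204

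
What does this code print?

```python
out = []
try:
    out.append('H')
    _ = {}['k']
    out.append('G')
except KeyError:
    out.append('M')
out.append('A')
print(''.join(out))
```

Execution trace: 'H' (try body) → 'M' (except KeyError) → 'A' (after the try/except). Output: HMA

Answer: HMA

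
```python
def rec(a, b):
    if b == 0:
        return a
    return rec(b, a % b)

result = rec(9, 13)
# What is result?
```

rec(9, 13) -> rec(13, 9) -> rec(9, 4) -> rec(4, 1) -> rec(1, 0) -> 1

Answer: 1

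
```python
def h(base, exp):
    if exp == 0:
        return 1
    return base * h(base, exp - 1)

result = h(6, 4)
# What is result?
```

h(6, 4) = 6 * 6 * 6 * 6 = 1296

Answer: 1296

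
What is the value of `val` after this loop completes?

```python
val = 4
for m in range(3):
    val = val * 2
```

Multiply by 2, 3 times: 4 * 2^3 = 32
`val` takes the values: 4 → 8 → 16 → 32

Answer: 32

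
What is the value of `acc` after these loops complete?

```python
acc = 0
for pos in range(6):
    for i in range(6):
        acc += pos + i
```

Sum of all pos+i for pos,i in 6x6
`acc` takes the values: 0 → 1 → 3 → 6 → 10 → 15 → 16 → 18 → 21 → 25 → 30 → 36 → 38 → 41 → 45 → 50 → 56 → 63 → 66 → 70 → 75 → 81 → 88 → 96 → 100 → 105 → 111 → 118 → 126 → 135 → 140 → 146 → 153 → 161 → 170 → 180

Answer: 180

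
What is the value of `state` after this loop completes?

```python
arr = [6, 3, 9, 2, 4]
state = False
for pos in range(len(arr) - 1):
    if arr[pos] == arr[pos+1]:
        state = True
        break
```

Check consecutive duplicates in [6, 3, 9, 2, 4]
`state` takes the values: False

Answer: False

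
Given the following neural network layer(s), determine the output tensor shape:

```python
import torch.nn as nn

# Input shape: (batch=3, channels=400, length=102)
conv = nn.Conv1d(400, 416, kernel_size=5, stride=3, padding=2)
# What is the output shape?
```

Input: (3, 400, 102) -> Output: (3, 416, 34)

Answer: (3, 416, 34)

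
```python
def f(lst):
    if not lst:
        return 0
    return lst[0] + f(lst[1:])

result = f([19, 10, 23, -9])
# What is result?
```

19 + 10 + 23 + (-9) + 0 = 43

Answer: 43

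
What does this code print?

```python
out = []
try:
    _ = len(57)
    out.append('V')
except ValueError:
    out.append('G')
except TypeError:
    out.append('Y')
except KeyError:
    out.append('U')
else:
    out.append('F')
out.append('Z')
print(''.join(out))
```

Execution trace: 'Y' (except TypeError) → 'Z' (after the try/except). Output: YZ

Answer: YZ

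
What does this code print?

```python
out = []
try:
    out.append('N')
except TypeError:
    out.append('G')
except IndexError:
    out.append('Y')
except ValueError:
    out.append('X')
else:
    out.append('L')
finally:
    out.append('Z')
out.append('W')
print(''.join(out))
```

Execution trace: 'N' (try body, no exception) → 'L' (else) → 'Z' (finally) → 'W' (after the try/except). Output: NLZW

Answer: NLZW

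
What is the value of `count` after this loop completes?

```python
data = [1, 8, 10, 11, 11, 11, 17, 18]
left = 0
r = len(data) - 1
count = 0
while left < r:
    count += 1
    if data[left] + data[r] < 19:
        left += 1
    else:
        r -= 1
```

Steps to find pair summing to 19
`count` takes the values: 0 → 1 → 2 → 3 → 4 → 5 → 6 → 7

Answer: 7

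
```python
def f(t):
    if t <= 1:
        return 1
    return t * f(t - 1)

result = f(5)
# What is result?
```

f(5) = 5 * 4 * 3 * 2 * 1 = 120

Answer: 120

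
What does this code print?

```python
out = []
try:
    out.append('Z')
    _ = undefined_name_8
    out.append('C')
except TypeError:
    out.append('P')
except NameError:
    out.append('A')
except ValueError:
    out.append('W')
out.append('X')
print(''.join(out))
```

Execution trace: 'Z' (try body) → 'A' (except NameError) → 'X' (after the try/except). Output: ZAX

Answer: ZAX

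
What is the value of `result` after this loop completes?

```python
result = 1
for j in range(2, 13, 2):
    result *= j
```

Product of even numbers 2 to 12
`result` takes the values: 1 → 2 → 8 → 48 → 384 → 3840 → 46080

Answer: 46080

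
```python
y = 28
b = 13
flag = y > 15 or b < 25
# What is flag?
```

Trace:
`y = 28` → y = 28
`b = 13` → b = 13
`flag = y > 15 or b < 25` → flag = True
So flag = True

Answer: True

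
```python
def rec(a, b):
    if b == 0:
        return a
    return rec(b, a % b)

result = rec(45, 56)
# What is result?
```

rec(45, 56) -> rec(56, 45) -> rec(45, 11) -> rec(11, 1) -> rec(1, 0) -> 1

Answer: 1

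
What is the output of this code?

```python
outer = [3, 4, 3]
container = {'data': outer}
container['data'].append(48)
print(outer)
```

Key concept: dict holds reference to list.
Step by step:
`outer = [3, 4, 3]` → outer = [3, 4, 3]
`container = {'data': outer}` → container = {'data': [3, 4, 3]}
`container['data'].append(48)` → outer = [3, 4, 3, 48]; container = {'data': [3, 4, 3, 48]}
`print(outer)` → prints [3, 4, 3, 48]

Answer: [3, 4, 3, 48]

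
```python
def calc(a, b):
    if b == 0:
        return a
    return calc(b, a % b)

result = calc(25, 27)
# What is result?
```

calc(25, 27) -> calc(27, 25) -> calc(25, 2) -> calc(2, 1) -> calc(1, 0) -> 1

Answer: 1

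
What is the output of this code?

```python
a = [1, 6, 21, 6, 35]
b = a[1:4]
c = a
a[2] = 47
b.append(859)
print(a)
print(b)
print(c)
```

Key concept: slice vs alias.
Step by step:
`a = [1, 6, 21, 6, 35]` → a = [1, 6, 21, 6, 35]
`b = a[1:4]` → b = [6, 21, 6]
`c = a` → c = [1, 6, 21, 6, 35] (same object as a)
`a[2] = 47` → a = [1, 6, 47, 6, 35] (same object as c); c = [1, 6, 47, 6, 35] (same object as a)
`b.append(859)` → b = [6, 21, 6, 859]
`print(a)` → prints [1, 6, 47, 6, 35]
`print(b)` → prints [6, 21, 6, 859]
`print(c)` → prints [1, 6, 47, 6, 35]

Answer:
[1, 6, 47, 6, 35]
[6, 21, 6, 859]
[1, 6, 47, 6, 35]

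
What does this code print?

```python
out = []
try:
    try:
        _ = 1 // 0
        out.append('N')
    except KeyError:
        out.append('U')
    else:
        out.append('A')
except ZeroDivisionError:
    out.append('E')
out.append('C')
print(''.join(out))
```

Execution trace: 'E' (outer except ZeroDivisionError) → 'C' (after the try/except). Output: EC

Answer: EC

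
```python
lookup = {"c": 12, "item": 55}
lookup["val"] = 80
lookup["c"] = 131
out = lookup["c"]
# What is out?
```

Trace:
`lookup = {"c": 12, "item": 55}` → lookup = {'c': 12, 'item': 55}
`lookup["val"] = 80` → lookup = {'c': 12, 'item': 55, 'val': 80}
`lookup["c"] = 131` → lookup = {'c': 131, 'item': 55, 'val': 80}
`out = lookup["c"]` → out = 131
So out = 131

Answer: 131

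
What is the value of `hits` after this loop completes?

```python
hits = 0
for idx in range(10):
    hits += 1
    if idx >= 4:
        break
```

Loop breaks when idx reaches 4, hits is 5
`hits` takes the values: 0 → 1 → 2 → 3 → 4 → 5

Answer: 5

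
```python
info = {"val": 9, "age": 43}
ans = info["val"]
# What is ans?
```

Trace:
`info = {"val": 9, "age": 43}` → info = {'val': 9, 'age': 43}
`ans = info["val"]` → ans = 9
So ans = 9

Answer: 9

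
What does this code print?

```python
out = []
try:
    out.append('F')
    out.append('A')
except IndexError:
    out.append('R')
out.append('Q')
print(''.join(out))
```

Execution trace: 'F' (try body) → 'A' (try body, no exception) → 'Q' (after the try/except). Output: FAQ

Answer: FAQ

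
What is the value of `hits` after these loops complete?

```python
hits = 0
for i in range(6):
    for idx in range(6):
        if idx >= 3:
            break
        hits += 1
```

Inner breaks at 3, outer runs 6 times
`hits` takes the values: 0 → 1 → 2 → 3 → 4 → 5 → 6 → 7 → 8 → 9 → 10 → 11 → 12 → 13 → 14 → 15 → 16 → 17 → 18

Answer: 18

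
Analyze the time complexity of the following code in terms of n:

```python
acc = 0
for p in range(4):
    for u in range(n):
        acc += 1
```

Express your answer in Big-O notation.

Each loop level contributes: 1 × n. Multiplying the contributions gives O(n).

Answer: O(n)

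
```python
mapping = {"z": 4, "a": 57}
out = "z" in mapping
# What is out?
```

Trace:
`mapping = {"z": 4, "a": 57}` → mapping = {'z': 4, 'a': 57}
`out = "z" in mapping` → out = True
So out = True

Answer: True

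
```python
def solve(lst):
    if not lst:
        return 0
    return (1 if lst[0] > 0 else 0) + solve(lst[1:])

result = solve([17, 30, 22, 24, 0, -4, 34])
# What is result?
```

Count of positive elements in [17, 30, 22, 24, 0, -4, 34] = 5

Answer: 5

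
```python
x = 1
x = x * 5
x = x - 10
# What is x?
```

Trace:
`x = 1` → x = 1
`x = x * 5` → x = 5
`x = x - 10` → x = -5
So x = -5

Answer: -5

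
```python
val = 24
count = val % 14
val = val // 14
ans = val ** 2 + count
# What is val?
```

Trace:
`val = 24` → val = 24
`count = val % 14` → count = 10
`val = val // 14` → val = 1
`ans = val ** 2 + count` → ans = 11
So val = 1

Answer: 1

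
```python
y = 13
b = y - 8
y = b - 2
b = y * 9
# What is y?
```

Trace:
`y = 13` → y = 13
`b = y - 8` → b = 5
`y = b - 2` → y = 3
`b = y * 9` → b = 27
So y = 3

Answer: 3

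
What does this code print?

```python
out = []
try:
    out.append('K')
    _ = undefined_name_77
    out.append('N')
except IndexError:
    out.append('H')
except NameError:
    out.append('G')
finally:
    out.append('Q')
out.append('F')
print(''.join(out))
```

Execution trace: 'K' (try body) → 'G' (except NameError) → 'Q' (finally) → 'F' (after the try/except). Output: KGQF

Answer: KGQF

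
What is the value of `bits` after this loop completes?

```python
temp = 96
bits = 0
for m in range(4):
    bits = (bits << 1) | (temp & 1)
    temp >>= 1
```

Reverse lowest 4 bits of 96
`bits` takes the values: 0

Answer: 0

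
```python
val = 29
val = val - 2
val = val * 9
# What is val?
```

Trace:
`val = 29` → val = 29
`val = val - 2` → val = 27
`val = val * 9` → val = 243
So val = 243

Answer: 243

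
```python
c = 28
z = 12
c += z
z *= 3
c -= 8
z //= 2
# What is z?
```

Trace:
`c = 28` → c = 28
`z = 12` → z = 12
`c += z` → c = 40
`z *= 3` → z = 36
`c -= 8` → c = 32
`z //= 2` → z = 18
So z = 18

Answer: 18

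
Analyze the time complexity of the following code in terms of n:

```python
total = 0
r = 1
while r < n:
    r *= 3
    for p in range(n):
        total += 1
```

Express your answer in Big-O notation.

Each loop level contributes: log n × n. Multiplying the contributions gives O(n log n).

Answer: O(n log n)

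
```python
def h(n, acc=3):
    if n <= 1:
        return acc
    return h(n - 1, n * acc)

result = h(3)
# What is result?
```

Accumulator trace (n, acc): (3, 3) -> (2, 9) -> (1, 18) -> return 18

Answer: 18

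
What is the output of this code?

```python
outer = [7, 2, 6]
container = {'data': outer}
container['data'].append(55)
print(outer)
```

Key concept: dict holds reference to list.
Step by step:
`outer = [7, 2, 6]` → outer = [7, 2, 6]
`container = {'data': outer}` → container = {'data': [7, 2, 6]}
`container['data'].append(55)` → outer = [7, 2, 6, 55]; container = {'data': [7, 2, 6, 55]}
`print(outer)` → prints [7, 2, 6, 55]

Answer: [7, 2, 6, 55]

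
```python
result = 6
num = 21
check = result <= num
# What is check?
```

Trace:
`result = 6` → result = 6
`num = 21` → num = 21
`check = result <= num` → check = True
So check = True

Answer: True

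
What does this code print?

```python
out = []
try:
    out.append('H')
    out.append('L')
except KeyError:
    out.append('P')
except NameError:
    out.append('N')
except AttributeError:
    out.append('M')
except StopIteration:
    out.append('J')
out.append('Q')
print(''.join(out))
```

Execution trace: 'H' (try body) → 'L' (try body, no exception) → 'Q' (after the try/except). Output: HLQ

Answer: HLQ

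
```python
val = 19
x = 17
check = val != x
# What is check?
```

Trace:
`val = 19` → val = 19
`x = 17` → x = 17
`check = val != x` → check = True
So check = True

Answer: True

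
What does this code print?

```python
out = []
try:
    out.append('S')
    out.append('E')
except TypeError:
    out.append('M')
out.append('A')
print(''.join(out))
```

Execution trace: 'S' (try body) → 'E' (try body, no exception) → 'A' (after the try/except). Output: SEA

Answer: SEA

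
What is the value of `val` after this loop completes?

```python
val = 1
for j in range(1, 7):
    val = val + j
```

Start at 1, add 1 through 6
`val` takes the values: 1 → 2 → 4 → 7 → 11 → 16 → 22

Answer: 22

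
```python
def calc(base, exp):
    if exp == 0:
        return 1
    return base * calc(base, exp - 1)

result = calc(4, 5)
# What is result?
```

calc(4, 5) = 4 * 4 * 4 * 4 * 4 = 1024

Answer: 1024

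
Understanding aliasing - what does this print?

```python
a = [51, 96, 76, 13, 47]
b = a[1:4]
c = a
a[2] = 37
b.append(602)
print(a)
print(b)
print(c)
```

Key concept: slice vs alias.
Step by step:
`a = [51, 96, 76, 13, 47]` → a = [51, 96, 76, 13, 47]
`b = a[1:4]` → b = [96, 76, 13]
`c = a` → c = [51, 96, 76, 13, 47] (same object as a)
`a[2] = 37` → a = [51, 96, 37, 13, 47] (same object as c); c = [51, 96, 37, 13, 47] (same object as a)
`b.append(602)` → b = [96, 76, 13, 602]
`print(a)` → prints [51, 96, 37, 13, 47]
`print(b)` → prints [96, 76, 13, 602]
`print(c)` → prints [51, 96, 37, 13, 47]

Answer:
[51, 96, 37, 13, 47]
[96, 76, 13, 602]
[51, 96, 37, 13, 47]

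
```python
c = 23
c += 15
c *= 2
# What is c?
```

Trace:
`c = 23` → c = 23
`c += 15` → c = 38
`c *= 2` → c = 76
So c = 76

Answer: 76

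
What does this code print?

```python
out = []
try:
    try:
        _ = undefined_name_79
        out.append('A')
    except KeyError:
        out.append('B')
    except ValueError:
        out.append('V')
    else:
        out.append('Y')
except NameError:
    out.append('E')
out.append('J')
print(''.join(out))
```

Execution trace: 'E' (outer except NameError) → 'J' (after the try/except). Output: EJ

Answer: EJ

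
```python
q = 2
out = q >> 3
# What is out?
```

Trace:
`q = 2` → q = 2
`out = q >> 3` → out = 0
So out = 0

Answer: 0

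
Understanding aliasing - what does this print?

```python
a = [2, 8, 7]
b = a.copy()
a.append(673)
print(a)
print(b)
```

Key concept: list.copy() creates independent copy.
Step by step:
`a = [2, 8, 7]` → a = [2, 8, 7]
`b = a.copy()` → b = [2, 8, 7]
`a.append(673)` → a = [2, 8, 7, 673]
`print(a)` → prints [2, 8, 7, 673]
`print(b)` → prints [2, 8, 7]

Answer:
[2, 8, 7, 673]
[2, 8, 7]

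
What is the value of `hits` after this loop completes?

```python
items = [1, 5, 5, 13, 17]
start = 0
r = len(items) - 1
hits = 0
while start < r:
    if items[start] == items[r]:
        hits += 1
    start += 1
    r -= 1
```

Count matching pairs from ends
`hits` takes the values: 0

Answer: 0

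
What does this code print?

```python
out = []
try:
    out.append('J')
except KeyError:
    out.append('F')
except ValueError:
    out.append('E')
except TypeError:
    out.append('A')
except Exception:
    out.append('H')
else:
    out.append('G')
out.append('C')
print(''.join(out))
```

Execution trace: 'J' (try body, no exception) → 'G' (else) → 'C' (after the try/except). Output: JGC

Answer: JGC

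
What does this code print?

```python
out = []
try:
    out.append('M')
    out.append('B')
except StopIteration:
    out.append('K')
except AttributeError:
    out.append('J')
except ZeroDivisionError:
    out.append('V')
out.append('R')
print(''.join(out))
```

Execution trace: 'M' (try body) → 'B' (try body, no exception) → 'R' (after the try/except). Output: MBR

Answer: MBR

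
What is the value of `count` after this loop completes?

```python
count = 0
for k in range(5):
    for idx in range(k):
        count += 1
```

Triangle number: 0+1+2+...+4
`count` takes the values: 0 → 1 → 2 → 3 → 4 → 5 → 6 → 7 → 8 → 9 → 10

Answer: 10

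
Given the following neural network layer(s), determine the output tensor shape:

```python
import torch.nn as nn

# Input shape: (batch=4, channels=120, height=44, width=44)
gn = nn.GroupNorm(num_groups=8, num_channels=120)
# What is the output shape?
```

Input: (4, 120, 44, 44) -> Output: (4, 120, 44, 44)

Answer: (4, 120, 44, 44)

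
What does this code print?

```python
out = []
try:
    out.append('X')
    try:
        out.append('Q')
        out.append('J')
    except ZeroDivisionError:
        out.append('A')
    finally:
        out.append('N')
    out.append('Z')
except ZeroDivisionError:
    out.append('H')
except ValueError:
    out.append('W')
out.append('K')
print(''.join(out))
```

Execution trace: 'X' (try body) → 'Q' (inner try body) → 'J' (inner try body, no exception) → 'N' (inner finally) → 'Z' (try body, no exception) → 'K' (after the try/except). Output: XQJNZK

Answer: XQJNZK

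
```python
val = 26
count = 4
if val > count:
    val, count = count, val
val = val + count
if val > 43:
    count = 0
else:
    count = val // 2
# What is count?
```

Trace:
`val = 26` → val = 26
`count = 4` → count = 4
`if val > count: ...` → val > count is True → val = 4; count = 26
`val = val + count` → val = 30
`if val > 43: ...` → val > 43 is False, take else branch → count = 15
So count = 15

Answer: 15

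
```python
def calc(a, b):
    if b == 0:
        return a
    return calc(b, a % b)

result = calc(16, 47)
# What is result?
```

calc(16, 47) -> calc(47, 16) -> calc(16, 15) -> calc(15, 1) -> calc(1, 0) -> 1

Answer: 1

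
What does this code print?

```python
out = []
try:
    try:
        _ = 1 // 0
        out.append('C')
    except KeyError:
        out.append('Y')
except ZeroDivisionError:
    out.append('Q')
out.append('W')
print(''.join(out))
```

Execution trace: 'Q' (outer except ZeroDivisionError) → 'W' (after the try/except). Output: QW

Answer: QW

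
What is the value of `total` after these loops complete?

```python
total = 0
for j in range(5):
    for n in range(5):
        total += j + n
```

Sum of all j+n for j,n in 5x5
`total` takes the values: 0 → 1 → 3 → 6 → 10 → 11 → 13 → 16 → 20 → 25 → 27 → 30 → 34 → 39 → 45 → 48 → 52 → 57 → 63 → 70 → 74 → 79 → 85 → 92 → 100

Answer: 100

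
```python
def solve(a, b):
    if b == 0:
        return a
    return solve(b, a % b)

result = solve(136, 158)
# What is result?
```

solve(136, 158) -> solve(158, 136) -> solve(136, 22) -> solve(22, 4) -> solve(4, 2) -> solve(2, 0) -> 2

Answer: 2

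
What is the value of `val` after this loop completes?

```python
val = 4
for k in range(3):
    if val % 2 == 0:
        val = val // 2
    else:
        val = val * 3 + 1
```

Collatz-style transformation from 4
`val` takes the values: 4 → 2 → 1 → 4

Answer: 4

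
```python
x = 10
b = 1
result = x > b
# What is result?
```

Trace:
`x = 10` → x = 10
`b = 1` → b = 1
`result = x > b` → result = True
So result = True

Answer: True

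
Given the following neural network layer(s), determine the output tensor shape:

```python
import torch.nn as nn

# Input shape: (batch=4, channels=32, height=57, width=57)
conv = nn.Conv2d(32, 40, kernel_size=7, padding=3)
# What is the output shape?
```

Input: (4, 32, 57, 57) -> Output: (4, 40, 57, 57)

Answer: (4, 40, 57, 57)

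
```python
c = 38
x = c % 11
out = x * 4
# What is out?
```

Trace:
`c = 38` → c = 38
`x = c % 11` → x = 5
`out = x * 4` → out = 20
So out = 20

Answer: 20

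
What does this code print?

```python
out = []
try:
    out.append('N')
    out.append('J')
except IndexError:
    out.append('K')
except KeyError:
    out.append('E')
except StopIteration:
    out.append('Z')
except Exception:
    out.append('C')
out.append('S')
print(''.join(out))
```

Execution trace: 'N' (try body) → 'J' (try body, no exception) → 'S' (after the try/except). Output: NJS

Answer: NJS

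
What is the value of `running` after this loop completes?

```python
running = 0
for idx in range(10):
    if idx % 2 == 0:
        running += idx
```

Sum of even numbers 0 to 9
`running` takes the values: 0 → 2 → 6 → 12 → 20

Answer: 20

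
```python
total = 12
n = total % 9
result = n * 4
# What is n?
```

Trace:
`total = 12` → total = 12
`n = total % 9` → n = 3
`result = n * 4` → result = 12
So n = 3

Answer: 3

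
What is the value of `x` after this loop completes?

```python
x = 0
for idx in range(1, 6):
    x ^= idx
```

XOR of 1 to 5
`x` takes the values: 0 → 1 → 3 → 0 → 4 → 1

Answer: 1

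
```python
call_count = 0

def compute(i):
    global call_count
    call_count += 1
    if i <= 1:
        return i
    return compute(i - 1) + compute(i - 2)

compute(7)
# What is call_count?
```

Calls(i) = 1 + Calls(i-1) + Calls(i-2); Calls(0)=Calls(1)=1. For i=7 this gives 41.

Answer: 41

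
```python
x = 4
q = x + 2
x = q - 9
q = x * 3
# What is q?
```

Trace:
`x = 4` → x = 4
`q = x + 2` → q = 6
`x = q - 9` → x = -3
`q = x * 3` → q = -9
So q = -9

Answer: -9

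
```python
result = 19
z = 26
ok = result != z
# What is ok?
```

Trace:
`result = 19` → result = 19
`z = 26` → z = 26
`ok = result != z` → ok = True
So ok = True

Answer: True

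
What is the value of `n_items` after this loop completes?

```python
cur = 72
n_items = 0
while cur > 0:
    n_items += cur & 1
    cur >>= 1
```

Count set bits in 72 (binary: 0b1001000)
`n_items` takes the values: 0 → 1 → 2

Answer: 2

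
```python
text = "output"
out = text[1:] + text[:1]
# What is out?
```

Trace:
`text = "output"` → text = 'output'
`out = text[1:] + text[:1]` → out = 'utputo'
So out = 'utputo'

Answer: 'utputo'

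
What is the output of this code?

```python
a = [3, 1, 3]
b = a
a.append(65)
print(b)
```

Key concept: basic list aliasing.
Step by step:
`a = [3, 1, 3]` → a = [3, 1, 3]
`b = a` → b = [3, 1, 3] (same object as a)
`a.append(65)` → a = [3, 1, 3, 65] (same object as b); b = [3, 1, 3, 65] (same object as a)
`print(b)` → prints [3, 1, 3, 65]

Answer: [3, 1, 3, 65]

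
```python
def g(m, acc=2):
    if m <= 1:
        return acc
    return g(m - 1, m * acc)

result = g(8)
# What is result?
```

Accumulator trace (n, acc): (8, 2) -> (7, 16) -> (6, 112) -> (5, 672) -> (4, 3360) -> (3, 13440) -> (2, 40320) -> (1, 80640) -> return 80640

Answer: 80640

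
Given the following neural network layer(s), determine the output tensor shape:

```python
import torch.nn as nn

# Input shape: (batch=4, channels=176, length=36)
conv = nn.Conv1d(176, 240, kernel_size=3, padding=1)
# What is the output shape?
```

Input: (4, 176, 36) -> Output: (4, 240, 36)

Answer: (4, 240, 36)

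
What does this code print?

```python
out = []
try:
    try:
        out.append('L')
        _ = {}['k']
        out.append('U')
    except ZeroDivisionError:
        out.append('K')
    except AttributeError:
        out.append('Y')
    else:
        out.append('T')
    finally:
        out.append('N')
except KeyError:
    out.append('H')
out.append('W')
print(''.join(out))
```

Execution trace: 'L' (try body) → 'N' (finally) → 'H' (outer except KeyError) → 'W' (after the try/except). Output: LNHW

Answer: LNHW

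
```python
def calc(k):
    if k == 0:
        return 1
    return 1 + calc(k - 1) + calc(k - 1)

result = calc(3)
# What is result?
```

calc(k) = 1 + 2·calc(k-1), calc(0)=1. Closed form: (1+1)·2^3 - 1 = 15.

Answer: 15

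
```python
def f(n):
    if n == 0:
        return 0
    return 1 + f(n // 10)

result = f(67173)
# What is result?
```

Count of digits of 67173: 5

Answer: 5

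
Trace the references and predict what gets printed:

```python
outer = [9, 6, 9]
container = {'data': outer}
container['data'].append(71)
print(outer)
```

Key concept: dict holds reference to list.
Step by step:
`outer = [9, 6, 9]` → outer = [9, 6, 9]
`container = {'data': outer}` → container = {'data': [9, 6, 9]}
`container['data'].append(71)` → outer = [9, 6, 9, 71]; container = {'data': [9, 6, 9, 71]}
`print(outer)` → prints [9, 6, 9, 71]

Answer: [9, 6, 9, 71]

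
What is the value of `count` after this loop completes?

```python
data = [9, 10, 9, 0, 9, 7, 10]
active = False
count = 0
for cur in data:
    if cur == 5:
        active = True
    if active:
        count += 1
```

Count elements after first 5 in [9, 10, 9, 0, 9, 7, 10]
`count` takes the values: 0

Answer: 0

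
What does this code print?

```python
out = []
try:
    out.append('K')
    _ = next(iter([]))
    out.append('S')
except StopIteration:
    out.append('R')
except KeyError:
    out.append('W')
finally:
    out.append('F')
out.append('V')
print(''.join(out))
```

Execution trace: 'K' (try body) → 'R' (except StopIteration) → 'F' (finally) → 'V' (after the try/except). Output: KRFV

Answer: KRFV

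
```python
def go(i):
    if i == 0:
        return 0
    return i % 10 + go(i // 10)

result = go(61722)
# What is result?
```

Sum of digits of 61722: 2 + 2 + 7 + 1 + 6 = 18

Answer: 18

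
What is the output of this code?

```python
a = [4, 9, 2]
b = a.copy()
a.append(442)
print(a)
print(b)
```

Key concept: list.copy() creates independent copy.
Step by step:
`a = [4, 9, 2]` → a = [4, 9, 2]
`b = a.copy()` → b = [4, 9, 2]
`a.append(442)` → a = [4, 9, 2, 442]
`print(a)` → prints [4, 9, 2, 442]
`print(b)` → prints [4, 9, 2]

Answer:
[4, 9, 2, 442]
[4, 9, 2]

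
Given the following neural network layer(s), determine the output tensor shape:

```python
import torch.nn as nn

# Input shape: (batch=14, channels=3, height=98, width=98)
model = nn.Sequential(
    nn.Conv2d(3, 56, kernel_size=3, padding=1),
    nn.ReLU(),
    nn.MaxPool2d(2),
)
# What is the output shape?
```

Input: (14, 3, 98, 98) -> after Conv2d: (14, 56, 98, 98) -> after ReLU: (14, 56, 98, 98) -> Output: (14, 56, 49, 49)

Answer: (14, 56, 49, 49)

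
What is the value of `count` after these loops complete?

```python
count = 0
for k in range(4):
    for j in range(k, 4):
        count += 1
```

Upper triangle: 4 + 3 + ... + 1
`count` takes the values: 0 → 1 → 2 → 3 → 4 → 5 → 6 → 7 → 8 → 9 → 10

Answer: 10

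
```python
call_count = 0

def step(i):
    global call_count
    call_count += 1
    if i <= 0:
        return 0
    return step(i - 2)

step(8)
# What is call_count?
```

Linear recursion stepping by 2: 5 calls from i=8 down to ≤0.

Answer: 5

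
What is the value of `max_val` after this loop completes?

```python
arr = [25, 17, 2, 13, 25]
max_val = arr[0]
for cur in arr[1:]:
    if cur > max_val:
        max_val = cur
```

Maximum of [25, 17, 2, 13, 25]
`max_val` takes the values: 25

Answer: 25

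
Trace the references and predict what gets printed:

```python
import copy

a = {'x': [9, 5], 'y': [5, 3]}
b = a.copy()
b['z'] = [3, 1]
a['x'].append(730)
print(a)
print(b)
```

Key concept: shallow copy of dict with mutable values.
Step by step:
`a = {'x': [9, 5], 'y': [5, 3]}` → a = {'x': [9, 5], 'y': [5, 3]}
`b = a.copy()` → b = {'x': [9, 5], 'y': [5, 3]}
`b['z'] = [3, 1]` → b = {'x': [9, 5], 'y': [5, 3], 'z': [3, 1]}
`a['x'].append(730)` → a = {'x': [9, 5, 730], 'y': [5, 3]}; b = {'x': [9, 5, 730], 'y': [5, 3], 'z': [3, 1]}
`print(a)` → prints {'x': [9, 5, 730], 'y': [5, 3]}
`print(b)` → prints {'x': [9, 5, 730], 'y': [5, 3], 'z': [3, 1]}

Answer:
{'x': [9, 5, 730], 'y': [5, 3]}
{'x': [9, 5, 730], 'y': [5, 3], 'z': [3, 1]}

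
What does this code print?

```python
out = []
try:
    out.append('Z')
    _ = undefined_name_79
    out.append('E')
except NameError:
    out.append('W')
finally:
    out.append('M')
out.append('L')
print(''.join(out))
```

Execution trace: 'Z' (try body) → 'W' (except NameError) → 'M' (finally) → 'L' (after the try/except). Output: ZWML

Answer: ZWML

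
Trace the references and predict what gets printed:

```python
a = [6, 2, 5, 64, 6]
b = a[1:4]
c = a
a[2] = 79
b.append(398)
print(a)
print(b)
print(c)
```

Key concept: slice vs alias.
Step by step:
`a = [6, 2, 5, 64, 6]` → a = [6, 2, 5, 64, 6]
`b = a[1:4]` → b = [2, 5, 64]
`c = a` → c = [6, 2, 5, 64, 6] (same object as a)
`a[2] = 79` → a = [6, 2, 79, 64, 6] (same object as c); c = [6, 2, 79, 64, 6] (same object as a)
`b.append(398)` → b = [2, 5, 64, 398]
`print(a)` → prints [6, 2, 79, 64, 6]
`print(b)` → prints [2, 5, 64, 398]
`print(c)` → prints [6, 2, 79, 64, 6]

Answer:
[6, 2, 79, 64, 6]
[2, 5, 64, 398]
[6, 2, 79, 64, 6]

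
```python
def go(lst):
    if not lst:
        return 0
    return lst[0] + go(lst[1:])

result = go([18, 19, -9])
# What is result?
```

18 + 19 + (-9) + 0 = 28

Answer: 28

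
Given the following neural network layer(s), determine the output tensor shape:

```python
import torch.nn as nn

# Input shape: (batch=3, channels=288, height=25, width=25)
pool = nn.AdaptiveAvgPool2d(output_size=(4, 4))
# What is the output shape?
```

Input: (3, 288, 25, 25) -> Output: (3, 288, 4, 4)

Answer: (3, 288, 4, 4)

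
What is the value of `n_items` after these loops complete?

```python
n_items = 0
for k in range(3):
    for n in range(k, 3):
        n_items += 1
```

Upper triangle: 3 + 2 + ... + 1
`n_items` takes the values: 0 → 1 → 2 → 3 → 4 → 5 → 6

Answer: 6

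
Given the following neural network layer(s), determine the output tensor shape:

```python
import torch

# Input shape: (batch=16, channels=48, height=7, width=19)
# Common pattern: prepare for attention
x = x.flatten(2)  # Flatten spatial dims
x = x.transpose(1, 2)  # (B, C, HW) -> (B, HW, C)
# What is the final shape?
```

Input: (16, 48, 7, 19) -> after flatten(2): (16, 48, 133) -> Output: (16, 133, 48)

Answer: (16, 133, 48)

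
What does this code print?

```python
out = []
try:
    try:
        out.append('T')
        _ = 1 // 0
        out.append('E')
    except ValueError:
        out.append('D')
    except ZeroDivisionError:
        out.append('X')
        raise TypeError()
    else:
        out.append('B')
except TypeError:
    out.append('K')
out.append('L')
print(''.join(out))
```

Execution trace: 'T' (inner try body) → 'X' (inner except ZeroDivisionError) → 'K' (outer except TypeError) → 'L' (after the try/except). Output: TXKL

Answer: TXKL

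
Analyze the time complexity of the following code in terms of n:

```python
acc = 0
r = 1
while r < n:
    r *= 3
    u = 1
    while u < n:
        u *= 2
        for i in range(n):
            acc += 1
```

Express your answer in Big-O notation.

Each loop level contributes: log n × log n × n. Multiplying the contributions gives O(n log² n).

Answer: O(n log² n)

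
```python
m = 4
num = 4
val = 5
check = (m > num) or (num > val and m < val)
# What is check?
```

Trace:
`m = 4` → m = 4
`num = 4` → num = 4
`val = 5` → val = 5
`check = (m > num) or (num > val and m < val)` → check = False
So check = False

Answer: False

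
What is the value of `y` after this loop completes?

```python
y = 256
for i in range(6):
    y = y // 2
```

Halve 6 times: 256 // 2^6 = 4
`y` takes the values: 256 → 128 → 64 → 32 → 16 → 8 → 4

Answer: 4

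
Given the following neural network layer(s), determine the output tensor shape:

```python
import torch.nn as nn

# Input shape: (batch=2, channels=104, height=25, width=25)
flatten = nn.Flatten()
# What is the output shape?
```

Input: (2, 104, 25, 25) -> Output: (2, 65000)

Answer: (2, 65000)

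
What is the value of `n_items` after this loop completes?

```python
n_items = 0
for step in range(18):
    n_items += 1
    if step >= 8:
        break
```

Loop breaks when step reaches 8, n_items is 9
`n_items` takes the values: 0 → 1 → 2 → 3 → 4 → 5 → 6 → 7 → 8 → 9

Answer: 9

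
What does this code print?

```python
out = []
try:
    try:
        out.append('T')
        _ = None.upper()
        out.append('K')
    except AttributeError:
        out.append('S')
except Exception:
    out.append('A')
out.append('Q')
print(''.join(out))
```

Execution trace: 'T' (inner try body) → 'S' (inner except AttributeError) → 'Q' (after the try/except). Output: TSQ

Answer: TSQ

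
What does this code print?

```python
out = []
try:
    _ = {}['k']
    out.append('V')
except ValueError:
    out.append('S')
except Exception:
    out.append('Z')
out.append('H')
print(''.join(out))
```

Execution trace: 'Z' (except Exception) → 'H' (after the try/except). Output: ZH

Answer: ZH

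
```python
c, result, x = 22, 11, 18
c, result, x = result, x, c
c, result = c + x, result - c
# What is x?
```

Trace:
`c, result, x = 22, 11, 18` → c = 22; result = 11; x = 18
`c, result, x = result, x, c` → c = 11; result = 18; x = 22
`c, result = c + x, result - c` → c = 33; result = 7
So x = 22

Answer: 22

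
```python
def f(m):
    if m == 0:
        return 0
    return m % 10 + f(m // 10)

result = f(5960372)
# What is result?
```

Sum of digits of 5960372: 2 + 7 + 3 + 0 + 6 + 9 + 5 = 32

Answer: 32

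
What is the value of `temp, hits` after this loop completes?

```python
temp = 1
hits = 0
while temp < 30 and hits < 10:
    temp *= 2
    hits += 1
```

Double until >= 30 or 10 iterations
`temp, hits` takes the values: (1, 0) → (2, 0) → (2, 1) → (4, 1) → (4, 2) → (8, 2) → (8, 3) → (16, 3) → (16, 4) → (32, 4) → (32, 5)

Answer: 32, 5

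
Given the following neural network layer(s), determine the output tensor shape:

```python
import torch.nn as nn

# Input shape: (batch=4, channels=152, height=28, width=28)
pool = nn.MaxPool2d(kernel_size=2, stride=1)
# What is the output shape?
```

Input: (4, 152, 28, 28) -> Output: (4, 152, 27, 27)

Answer: (4, 152, 27, 27)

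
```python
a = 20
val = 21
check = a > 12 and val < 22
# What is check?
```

Trace:
`a = 20` → a = 20
`val = 21` → val = 21
`check = a > 12 and val < 22` → check = True
So check = True

Answer: True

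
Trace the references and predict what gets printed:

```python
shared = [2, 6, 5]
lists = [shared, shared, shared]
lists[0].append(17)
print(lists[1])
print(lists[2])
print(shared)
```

Key concept: list of same reference.
Step by step:
`shared = [2, 6, 5]` → shared = [2, 6, 5]
`lists = [shared, shared, shared]` → lists = [[2, 6, 5], [2, 6, 5], [2, 6, 5]]
`lists[0].append(17)` → shared = [2, 6, 5, 17]; lists = [[2, 6, 5, 17], [2, 6, 5, 17], [2, 6, 5, 17]]
`print(lists[1])` → prints [2, 6, 5, 17]
`print(lists[2])` → prints [2, 6, 5, 17]
`print(shared)` → prints [2, 6, 5, 17]

Answer:
[2, 6, 5, 17]
[2, 6, 5, 17]
[2, 6, 5, 17]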